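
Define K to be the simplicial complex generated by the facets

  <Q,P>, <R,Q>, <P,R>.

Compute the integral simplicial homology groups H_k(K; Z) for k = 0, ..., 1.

H_0 = Z,  H_1 = Z.

We work with the vertex ordering P < Q < R. The simplices of K, each written with vertices in increasing order, are:

  0-simplices (3): P, Q, R
  1-simplices (3): PQ, PR, QR

so the chain groups are C_0 ≅ Z^3, C_1 ≅ Z^3.

The boundary map ∂_1: C_1 → C_0 maps an edge to its endpoints' difference, ∂[p,q] = q − p. For instance
  ∂QR = R − Q.
The 3×3 boundary matrix has rank 2 and Smith normal form diag(1,1).

Now H_k = ker ∂_k / im ∂_{k+1}, so:

  H_0: rank C_0 − rank ∂_1 = 3 − 2 = 1, and the invariant factors of ∂_1 are all 1, so H_0 = Z.
  H_1: rank ker ∂_1 − rank ∂_2 = (3 − 2) − 0 = 1, and there is no ∂_2, so H_1 = Z.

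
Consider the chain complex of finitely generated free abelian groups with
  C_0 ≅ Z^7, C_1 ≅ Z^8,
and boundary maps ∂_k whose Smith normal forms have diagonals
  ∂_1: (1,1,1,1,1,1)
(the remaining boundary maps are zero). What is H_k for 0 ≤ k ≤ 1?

H_0 = Z,  H_1 = Z^2.

H_0: b_0 = 7 − 0 − 6 = 1; torsion from ∂_1 factors > 1: none. So H_0 = Z.
H_1: b_1 = 8 − 6 − 0 = 2; torsion from ∂_2 factors > 1: none. So H_1 = Z^2.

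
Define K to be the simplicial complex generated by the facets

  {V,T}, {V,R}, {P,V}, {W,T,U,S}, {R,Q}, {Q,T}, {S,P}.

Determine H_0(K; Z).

K has 8 vertices, 12 edges, 4 triangles, 1 3-simplex.
rank ∂_0 = 0, rank ∂_1 = 7 ⇒ b_0 = 8 − 0 − 7 = 1; all invariant factors of ∂_1 are 1 so no torsion. So H_0 ≅ Z.

H_0 ≅ Z.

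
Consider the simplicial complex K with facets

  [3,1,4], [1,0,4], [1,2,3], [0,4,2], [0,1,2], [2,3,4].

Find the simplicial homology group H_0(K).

Take the total order 0 < 1 < 2 < 3 < 4 on the vertex set. Then K (dimension 2) consists of the simplices:

  0-simplices (5): [0], [1], [2], [3], [4]
  1-simplices (9): [0,1], [0,2], [0,4], [1,2], [1,3], [1,4], [2,3], [2,4], [3,4]
  2-simplices (6): [0,1,2], [0,1,4], [0,2,4], [1,2,3], [1,3,4], [2,3,4]

giving chain groups C_0 ≅ Z^5, C_1 ≅ Z^9, C_2 ≅ Z^6.

The boundary map ∂_1: C_1 → C_0 is given by ∂[p,q] = [q] − [p].
As a 5×9 matrix over Z this has rank 4, with invariant factors (1,1,1,1).

∂_2: C_2 → C_1 sends each 2-simplex [p,q,r] to [q,r] − [p,r] + [p,q]. For instance
  ∂[0,1,2] = [1,2] − [0,2] + [0,1],
  ∂[0,1,4] = [1,4] − [0,4] + [0,1].
As a 9×6 matrix over Z this has rank 5, with invariant factors (1,1,1,1,1).

Now H_k = ker ∂_k / im ∂_{k+1}, so:

  H_0: rank C_0 − rank ∂_1 = 5 − 4 = 1, and the invariant factors of ∂_1 are all 1, so H_0 = Z.

(K is a triangulation of the 2-sphere S^2.)

H_0 ≅ Z.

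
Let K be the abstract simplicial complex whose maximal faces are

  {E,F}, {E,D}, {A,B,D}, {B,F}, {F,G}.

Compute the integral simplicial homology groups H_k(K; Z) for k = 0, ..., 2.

Take the total order A < B < D < E < F < G on the vertex set. Then K (dimension 2) consists of the simplices:

  0-simplices (6): A, B, D, E, F, G
  1-simplices (7): AB, AD, BD, BF, DE, EF, FG
  2-simplices (1): ABD

giving chain groups C_0 ≅ Z^6, C_1 ≅ Z^7, C_2 ≅ Z^1.

The boundary map ∂_1: C_1 → C_0 maps an edge to its endpoints' difference, ∂[p,q] = q − p. For instance
  ∂EF = F − E.
The 6×7 boundary matrix has rank 5 and Smith normal form diag(1,1,1,1,1).

Boundary ∂_2: C_2 → C_1 maps a triangle to the signed sum of its edges. For instance
  ∂ABD = BD − AD + AB.
This gives a 7×1 integer matrix of rank 1; reducing to Smith normal form yields diagonal entries (1).

Computing H_k = (kernel of ∂_k) / (image of ∂_{k+1}):

  H_0: rank C_0 − rank ∂_1 = 6 − 5 = 1, and the invariant factors of ∂_1 are all 1, so H_0 = Z.
  H_1: rank ker ∂_1 − rank ∂_2 = (7 − 5) − 1 = 1, and the invariant factors of ∂_2 are all 1, so H_1 = Z.
  H_2: rank ker ∂_2 − rank ∂_3 = (1 − 1) − 0 = 0, and there is no ∂_3, so H_2 = 0.

As a check, the Euler characteristic is 6 − 7 + 1 = 0, which agrees with 1 − 1 + 0 = 0.

H_0 = Z,  H_1 = Z,  H_2 = 0.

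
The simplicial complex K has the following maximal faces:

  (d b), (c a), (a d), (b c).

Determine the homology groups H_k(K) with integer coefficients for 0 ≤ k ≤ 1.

H_0 = Z,  H_1 = Z.

Take the total order a < b < c < d on the vertex set. Then K (dimension 1) consists of the simplices:

  0-simplices (4): a, b, c, d
  1-simplices (4): ac, ad, bc, bd

so the chain groups are C_0 ≅ Z^4, C_1 ≅ Z^4.

∂_1: C_1 → C_0 maps an edge to its endpoints' difference, ∂[p,q] = q − p.
As a 4×4 matrix over Z this has rank 3, with invariant factors (1,1,1).

Computing H_k = (kernel of ∂_k) / (image of ∂_{k+1}):

  H_0: rank C_0 − rank ∂_1 = 4 − 3 = 1, and the invariant factors of ∂_1 are all 1, so H_0 = Z.
  H_1: rank ker ∂_1 − rank ∂_2 = (4 − 3) − 0 = 1, and there is no ∂_2, so H_1 = Z.

As a check, the Euler characteristic is 4 − 4 = 0, which agrees with 1 − 1 = 0.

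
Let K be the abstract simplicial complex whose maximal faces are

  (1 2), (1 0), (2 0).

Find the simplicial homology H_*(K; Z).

H_0 ≅ Z,  H_1 ≅ Z.

K has 3 vertices, 3 edges.
rank ∂_0 = 0, rank ∂_1 = 2 ⇒ b_0 = 3 − 0 − 2 = 1; all invariant factors of ∂_1 are 1 so no torsion. So H_0 ≅ Z.
rank ∂_1 = 2, rank ∂_2 = 0 ⇒ b_1 = 3 − 2 − 0 = 1. So H_1 ≅ Z.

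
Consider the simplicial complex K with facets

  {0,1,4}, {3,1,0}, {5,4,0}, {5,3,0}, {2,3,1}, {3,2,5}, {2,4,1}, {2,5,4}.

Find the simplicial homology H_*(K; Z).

Order the vertices as 0 < 1 < 2 < 3 < 4 < 5. Listing each simplex with vertices in this order, K has dimension 2 with simplices:

  0-simplices (6): [0], [1], [2], [3], [4], [5]
  1-simplices (12): [0,1], [0,3], [0,4], [0,5], [1,2], [1,3], [1,4], [2,3], [2,4], [2,5], [3,5], [4,5]
  2-simplices (8): [0,1,3], [0,1,4], [0,3,5], [0,4,5], [1,2,3], [1,2,4], [2,3,5], [2,4,5]

so the chain groups are C_0 ≅ Z^6, C_1 ≅ Z^12, C_2 ≅ Z^8.

∂_1: C_1 → C_0 is given by ∂[p,q] = [q] − [p]. For instance
  ∂[2,4] = [4] − [2].
The resulting 6×12 matrix has rank 5, and its Smith normal form has invariant factors (1,1,1,1,1).

Boundary ∂_2: C_2 → C_1 sends each 2-simplex [p,q,r] to [q,r] − [p,r] + [p,q]. For instance
  ∂[0,4,5] = [4,5] − [0,5] + [0,4],
  ∂[1,2,4] = [2,4] − [1,4] + [1,2].
This gives a 12×8 integer matrix of rank 7; reducing to Smith normal form yields diagonal entries (1,1,1,1,1,1,1).

Reading off H_k = ker ∂_k / im ∂_{k+1}:

  H_0: rank C_0 − rank ∂_1 = 6 − 5 = 1, and the invariant factors of ∂_1 are all 1, so H_0 = Z.
  H_1: rank ker ∂_1 − rank ∂_2 = (12 − 5) − 7 = 0, and the invariant factors of ∂_2 are all 1, so H_1 = 0.
  H_2: rank ker ∂_2 − rank ∂_3 = (8 − 7) − 0 = 1, and there is no ∂_3, so H_2 = Z.

As a check, the Euler characteristic is 6 − 12 + 8 = 2, which agrees with 1 − 0 + 1 = 2.

H_0 ≅ Z,  H_1 = 0,  H_2 ≅ Z.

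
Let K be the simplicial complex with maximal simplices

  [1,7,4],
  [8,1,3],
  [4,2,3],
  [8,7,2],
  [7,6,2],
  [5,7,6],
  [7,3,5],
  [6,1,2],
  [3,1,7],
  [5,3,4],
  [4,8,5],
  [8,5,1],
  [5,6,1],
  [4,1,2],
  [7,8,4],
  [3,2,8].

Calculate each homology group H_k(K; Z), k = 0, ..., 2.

We work with the vertex ordering 1 < 2 < 3 < 4 < 5 < 6 < 7 < 8. The simplices of K, each written with vertices in increasing order, are:

  0-simplices (8): [1], [2], [3], [4], [5], [6], [7], [8]
  1-simplices (24): (24 of them)
  2-simplices (16): [1,2,4], [1,2,6], [1,3,7], [1,3,8], [1,4,7], [1,5,6], [1,5,8], [2,3,4], [2,3,8], [2,6,7], [2,7,8], [3,4,5], [3,5,7], [4,5,8], [4,7,8], [5,6,7]

giving chain groups C_0 ≅ Z^8, C_1 ≅ Z^24, C_2 ≅ Z^16.

Boundary ∂_1: C_1 → C_0 maps an edge to its endpoints' difference, ∂[p,q] = q − p.
As a 8×24 matrix over Z this has rank 7, with invariant factors (1,1,1,1,1,1,1).

∂_2: C_2 → C_1 maps a triangle to the signed sum of its edges. For instance
  ∂[3,4,5] = [4,5] − [3,5] + [3,4],
  ∂[1,3,7] = [3,7] − [1,7] + [1,3].
This gives a 24×16 integer matrix of rank 15; reducing to Smith normal form yields diagonal entries (1,1,1,1,1,1,1,1,1,1,1,1,1,1,1).

Computing H_k = (kernel of ∂_k) / (image of ∂_{k+1}):

  H_0: rank C_0 − rank ∂_1 = 8 − 7 = 1, and the invariant factors of ∂_1 are all 1, so H_0 ≅ Z.
  H_1: rank ker ∂_1 − rank ∂_2 = (24 − 7) − 15 = 2, and the invariant factors of ∂_2 are all 1, so H_1 ≅ Z^2.
  H_2: rank ker ∂_2 − rank ∂_3 = (16 − 15) − 0 = 1, and there is no ∂_3, so H_2 ≅ Z.

H_0 ≅ Z,  H_1 ≅ Z^2,  H_2 ≅ Z.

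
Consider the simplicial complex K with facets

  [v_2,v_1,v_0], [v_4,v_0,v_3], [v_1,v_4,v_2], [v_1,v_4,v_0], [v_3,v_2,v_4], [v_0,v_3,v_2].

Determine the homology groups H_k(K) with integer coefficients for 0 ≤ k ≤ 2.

H_0 = Z,  H_1 = 0,  H_2 = Z.

We work with the vertex ordering v_0 < v_1 < v_2 < v_3 < v_4. The simplices of K, each written with vertices in increasing order, are:

  0-simplices (5): [v_0], [v_1], [v_2], [v_3], [v_4]
  1-simplices (9): [v_0,v_1], [v_0,v_2], [v_0,v_3], [v_0,v_4], [v_1,v_2], [v_1,v_4], [v_2,v_3], [v_2,v_4], [v_3,v_4]
  2-simplices (6): [v_0,v_1,v_2], [v_0,v_1,v_4], [v_0,v_2,v_3], [v_0,v_3,v_4], [v_1,v_2,v_4], [v_2,v_3,v_4]

Hence C_0 ≅ Z^5, C_1 ≅ Z^9, C_2 ≅ Z^6.

∂_1: C_1 → C_0 is given by ∂[p,q] = [q] − [p]. For instance
  ∂[v_0,v_1] = [v_1] − [v_0].
The 5×9 boundary matrix has rank 4 and Smith normal form diag(1,1,1,1).

∂_2: C_2 → C_1 acts by ∂[p,q,r] = [q,r] − [p,r] + [p,q]. For instance
  ∂[v_2,v_3,v_4] = [v_3,v_4] − [v_2,v_4] + [v_2,v_3],
  ∂[v_0,v_1,v_2] = [v_1,v_2] − [v_0,v_2] + [v_0,v_1].
As a 9×6 matrix over Z this has rank 5, with invariant factors (1,1,1,1,1).

Now H_k = ker ∂_k / im ∂_{k+1}, so:

  H_0: rank C_0 − rank ∂_1 = 5 − 4 = 1, and the invariant factors of ∂_1 are all 1, so H_0 = Z.
  H_1: rank ker ∂_1 − rank ∂_2 = (9 − 4) − 5 = 0, and the invariant factors of ∂_2 are all 1, so H_1 = 0.
  H_2: rank ker ∂_2 − rank ∂_3 = (6 − 5) − 0 = 1, and there is no ∂_3, so H_2 = Z.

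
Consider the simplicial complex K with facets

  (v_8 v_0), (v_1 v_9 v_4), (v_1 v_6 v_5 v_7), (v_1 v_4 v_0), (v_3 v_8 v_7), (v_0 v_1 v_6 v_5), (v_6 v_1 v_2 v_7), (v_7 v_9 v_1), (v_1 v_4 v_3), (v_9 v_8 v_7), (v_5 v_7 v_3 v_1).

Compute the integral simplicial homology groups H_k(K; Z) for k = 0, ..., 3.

Order the vertices as v_0 < v_1 < v_2 < v_3 < v_4 < v_5 < v_6 < v_7 < v_8 < v_9. Listing each simplex with vertices in this order, K has dimension 3 with simplices:

  0-simplices (10): [v_0], [v_1], [v_2], [v_3], [v_4], [v_5], [v_6], [v_7], [v_8], [v_9]
  1-simplices (25): (25 of them)
  2-simplices (19): (19 of them)
  3-simplices (4): [v_0,v_1,v_5,v_6], [v_1,v_2,v_6,v_7], [v_1,v_3,v_5,v_7], [v_1,v_5,v_6,v_7]

Hence C_0 ≅ Z^10, C_1 ≅ Z^25, C_2 ≅ Z^19, C_3 ≅ Z^4.

∂_1: C_1 → C_0 is given by ∂[p,q] = [q] − [p]. For instance
  ∂[v_4,v_9] = [v_9] − [v_4].
The resulting 10×25 matrix has rank 9, and its Smith normal form has invariant factors (1,1,1,1,1,1,1,1,1).

The boundary map ∂_2: C_2 → C_1 sends each 2-simplex [p,q,r] to [q,r] − [p,r] + [p,q]. For instance
  ∂[v_5,v_6,v_7] = [v_6,v_7] − [v_5,v_7] + [v_5,v_6],
  ∂[v_1,v_6,v_7] = [v_6,v_7] − [v_1,v_7] + [v_1,v_6].
The resulting 25×19 matrix has rank 15, and its Smith normal form has invariant factors (1,1,1,1,1,1,1,1,1,1,1,1,1,1,1).

The boundary map ∂_3: C_3 → C_2 sends each 3-simplex σ to the alternating sum Σ_i (−1)^i (σ with its i-th vertex removed). For instance
  ∂[v_1,v_2,v_6,v_7] = [v_2,v_6,v_7] − [v_1,v_6,v_7] + [v_1,v_2,v_7] − [v_1,v_2,v_6],
  ∂[v_1,v_3,v_5,v_7] = [v_3,v_5,v_7] − [v_1,v_5,v_7] + [v_1,v_3,v_7] − [v_1,v_3,v_5].
The resulting 19×4 matrix has rank 4, and its Smith normal form has invariant factors (1,1,1,1).

Computing H_k = (kernel of ∂_k) / (image of ∂_{k+1}):

  H_0: rank C_0 − rank ∂_1 = 10 − 9 = 1, and the invariant factors of ∂_1 are all 1, so H_0 ≅ Z.
  H_1: rank ker ∂_1 − rank ∂_2 = (25 − 9) − 15 = 1, and the invariant factors of ∂_2 are all 1, so H_1 ≅ Z.
  H_2: rank ker ∂_2 − rank ∂_3 = (19 − 15) − 4 = 0, and the invariant factors of ∂_3 are all 1, so H_2 ≅ 0.
  H_3: rank ker ∂_3 − rank ∂_4 = (4 − 4) − 0 = 0, and there is no ∂_4, so H_3 ≅ 0.

As a check, the Euler characteristic is 10 − 25 + 19 − 4 = 0, which agrees with 1 − 1 + 0 − 0 = 0.

H_0 = Z,  H_1 = Z,  H_2 = 0,  H_3 = 0.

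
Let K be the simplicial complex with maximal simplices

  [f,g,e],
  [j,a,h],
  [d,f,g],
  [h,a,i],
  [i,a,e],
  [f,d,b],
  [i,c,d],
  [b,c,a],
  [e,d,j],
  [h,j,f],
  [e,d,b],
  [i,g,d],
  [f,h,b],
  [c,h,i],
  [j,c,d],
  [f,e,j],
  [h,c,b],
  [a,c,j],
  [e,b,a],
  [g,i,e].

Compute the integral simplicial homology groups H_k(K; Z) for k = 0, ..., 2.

Fix the vertex order a < b < c < d < e < f < g < h < i < j and write every simplex with vertices in increasing order. Then dim K = 2 and the simplices of K are:

  0-simplices (10): a, b, c, d, e, f, g, h, i, j
  1-simplices (30): ab, ac, ae, ah, ai, aj, bc, bd, be, bf, bh, cd, ch, ci, cj, de, df, dg, di, dj, ef, eg, ei, ej, fg, fh, fj, gi, hi, hj
  2-simplices (20): abc, abe, acj, aei, ahi, ahj, bch, bde, bdf, bfh, cdi, cdj, chi, dej, dfg, dgi, efg, efj, egi, fhj

so the chain groups are C_0 ≅ Z^10, C_1 ≅ Z^30, C_2 ≅ Z^20.

Boundary ∂_1: C_1 → C_0 maps an edge to its endpoints' difference, ∂[p,q] = q − p.
As a 10×30 matrix over Z this has rank 9, with invariant factors (1,1,1,1,1,1,1,1,1).

The boundary map ∂_2: C_2 → C_1 sends each 2-simplex [p,q,r] to [q,r] − [p,r] + [p,q]. For instance
  ∂egi = gi − ei + eg,
  ∂ahj = hj − aj + ah.
The 30×20 boundary matrix has rank 20 and Smith normal form diag(1,1,1,1,1,1,1,1,1,1,1,1,1,1,1,1,1,1,1,2).

Reading off H_k = ker ∂_k / im ∂_{k+1}:

  H_0: rank C_0 − rank ∂_1 = 10 − 9 = 1, and the invariant factors of ∂_1 are all 1, so H_0 ≅ Z.
  H_1: rank ker ∂_1 − rank ∂_2 = (30 − 9) − 20 = 1, and ∂_2 has invariant factor 2 > 1, so H_1 ≅ Z × Z/2.
  H_2: rank ker ∂_2 − rank ∂_3 = (20 − 20) − 0 = 0, and there is no ∂_3, so H_2 ≅ 0.

As a check, the Euler characteristic is 10 − 30 + 20 = 0, which agrees with 1 − 1 + 0 = 0.

H_0 ≅ Z,  H_1 ≅ Z × Z/2,  H_2 = 0.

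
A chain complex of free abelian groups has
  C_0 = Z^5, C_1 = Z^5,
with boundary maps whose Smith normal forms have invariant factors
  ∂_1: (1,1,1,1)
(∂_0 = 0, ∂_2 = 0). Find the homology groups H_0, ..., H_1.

H_0: b_0 = 5 − 0 − 4 = 1; torsion from ∂_1 factors > 1: none. So H_0 ≅ Z.
H_1: b_1 = 5 − 4 − 0 = 1; torsion from ∂_2 factors > 1: none. So H_1 ≅ Z.

H_0 ≅ Z,  H_1 ≅ Z.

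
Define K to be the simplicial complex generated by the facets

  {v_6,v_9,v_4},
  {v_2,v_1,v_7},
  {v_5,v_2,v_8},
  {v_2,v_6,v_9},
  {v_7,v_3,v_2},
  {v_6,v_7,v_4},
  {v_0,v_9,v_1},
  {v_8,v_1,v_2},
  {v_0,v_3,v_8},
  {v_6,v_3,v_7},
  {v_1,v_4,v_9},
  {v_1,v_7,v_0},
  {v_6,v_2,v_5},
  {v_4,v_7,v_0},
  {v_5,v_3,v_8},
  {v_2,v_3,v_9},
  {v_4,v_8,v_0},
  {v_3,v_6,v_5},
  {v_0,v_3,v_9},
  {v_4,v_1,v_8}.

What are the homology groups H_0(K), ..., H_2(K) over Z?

H_0 ≅ Z,  H_1 ≅ Z × Z/2,  H_2 = 0.

We work with the vertex ordering v_0 < v_1 < v_2 < v_3 < v_4 < v_5 < v_6 < v_7 < v_8 < v_9. The simplices of K, each written with vertices in increasing order, are:

  0-simplices (10): [v_0], [v_1], [v_2], [v_3], [v_4], [v_5], [v_6], [v_7], [v_8], [v_9]
  1-simplices (30): (30 of them)
  2-simplices (20): (20 of them)

giving chain groups C_0 ≅ Z^10, C_1 ≅ Z^30, C_2 ≅ Z^20.

∂_1: C_1 → C_0 maps an edge to its endpoints' difference, ∂[p,q] = q − p. For instance
  ∂[v_2,v_3] = [v_3] − [v_2].
As a 10×30 matrix over Z this has rank 9, with invariant factors (1,1,1,1,1,1,1,1,1).

∂_2: C_2 → C_1 maps a triangle to the signed sum of its edges. For instance
  ∂[v_2,v_3,v_9] = [v_3,v_9] − [v_2,v_9] + [v_2,v_3],
  ∂[v_3,v_5,v_8] = [v_5,v_8] − [v_3,v_8] + [v_3,v_5].
This gives a 30×20 integer matrix of rank 20; reducing to Smith normal form yields diagonal entries (1,1,1,1,1,1,1,1,1,1,1,1,1,1,1,1,1,1,1,2).

From H_k ≅ ker(∂_k) / im(∂_{k+1}) we obtain:

  H_0: rank C_0 − rank ∂_1 = 10 − 9 = 1, and the invariant factors of ∂_1 are all 1, so H_0 ≅ Z.
  H_1: rank ker ∂_1 − rank ∂_2 = (30 − 9) − 20 = 1, and ∂_2 has invariant factor 2 > 1, so H_1 ≅ Z × Z/2.
  H_2: rank ker ∂_2 − rank ∂_3 = (20 − 20) − 0 = 0, and there is no ∂_3, so H_2 ≅ 0.

As a check, the Euler characteristic is 10 − 30 + 20 = 0, which agrees with 1 − 1 + 0 = 0.
(K is a triangulation of the Klein bottle.)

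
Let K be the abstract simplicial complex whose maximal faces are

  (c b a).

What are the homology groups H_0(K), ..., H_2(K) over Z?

Fix the vertex order a < b < c and write every simplex with vertices in increasing order. Then dim K = 2 and the simplices of K are:

  0-simplices (3): a, b, c
  1-simplices (3): ab, ac, bc
  2-simplices (1): abc

so the chain groups are C_0 ≅ Z^3, C_1 ≅ Z^3, C_2 ≅ Z^1.

The boundary map ∂_1: C_1 → C_0 maps an edge to its endpoints' difference, ∂[p,q] = q − p.
As a 3×3 matrix over Z this has rank 2, with invariant factors (1,1).

Boundary ∂_2: C_2 → C_1 maps a triangle to the signed sum of its edges. For instance
  ∂abc = bc − ac + ab.
The resulting 3×1 matrix has rank 1, and its Smith normal form has invariant factors (1).

From H_k ≅ ker(∂_k) / im(∂_{k+1}) we obtain:

  H_0: rank C_0 − rank ∂_1 = 3 − 2 = 1, and the invariant factors of ∂_1 are all 1, so H_0 ≅ Z.
  H_1: rank ker ∂_1 − rank ∂_2 = (3 − 2) − 1 = 0, and the invariant factors of ∂_2 are all 1, so H_1 ≅ 0.
  H_2: rank ker ∂_2 − rank ∂_3 = (1 − 1) − 0 = 0, and there is no ∂_3, so H_2 ≅ 0.

As a check, the Euler characteristic is 3 − 3 + 1 = 1, which agrees with 1 − 0 + 0 = 1.

H_0 ≅ Z,  H_1 = 0,  H_2 = 0.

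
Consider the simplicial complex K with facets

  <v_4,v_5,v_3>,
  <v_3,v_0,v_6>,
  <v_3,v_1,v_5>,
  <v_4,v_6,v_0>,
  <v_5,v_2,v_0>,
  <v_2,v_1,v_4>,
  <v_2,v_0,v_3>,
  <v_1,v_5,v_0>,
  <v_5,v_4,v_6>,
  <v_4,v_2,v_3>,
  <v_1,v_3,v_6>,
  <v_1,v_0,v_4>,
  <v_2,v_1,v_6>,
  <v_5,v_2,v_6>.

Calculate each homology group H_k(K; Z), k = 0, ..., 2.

We work with the vertex ordering v_0 < v_1 < v_2 < v_3 < v_4 < v_5 < v_6. The simplices of K, each written with vertices in increasing order, are:

  0-simplices (7): [v_0], [v_1], [v_2], [v_3], [v_4], [v_5], [v_6]
  1-simplices (21): (21 of them)
  2-simplices (14): (14 of them)

giving chain groups C_0 ≅ Z^7, C_1 ≅ Z^21, C_2 ≅ Z^14.

∂_1: C_1 → C_0 maps an edge to its endpoints' difference, ∂[p,q] = q − p. For instance
  ∂[v_2,v_6] = [v_6] − [v_2].
The resulting 7×21 matrix has rank 6, and its Smith normal form has invariant factors (1,1,1,1,1,1).

Boundary ∂_2: C_2 → C_1 maps a triangle to the signed sum of its edges. For instance
  ∂[v_1,v_3,v_6] = [v_3,v_6] − [v_1,v_6] + [v_1,v_3],
  ∂[v_4,v_5,v_6] = [v_5,v_6] − [v_4,v_6] + [v_4,v_5].
This gives a 21×14 integer matrix of rank 13; reducing to Smith normal form yields diagonal entries (1,1,1,1,1,1,1,1,1,1,1,1,1).

From H_k ≅ ker(∂_k) / im(∂_{k+1}) we obtain:

  H_0: rank C_0 − rank ∂_1 = 7 − 6 = 1, and the invariant factors of ∂_1 are all 1, so H_0 ≅ Z.
  H_1: rank ker ∂_1 − rank ∂_2 = (21 − 6) − 13 = 2, and the invariant factors of ∂_2 are all 1, so H_1 ≅ Z^2.
  H_2: rank ker ∂_2 − rank ∂_3 = (14 − 13) − 0 = 1, and there is no ∂_3, so H_2 ≅ Z.

H_0 = Z,  H_1 = Z^2,  H_2 = Z.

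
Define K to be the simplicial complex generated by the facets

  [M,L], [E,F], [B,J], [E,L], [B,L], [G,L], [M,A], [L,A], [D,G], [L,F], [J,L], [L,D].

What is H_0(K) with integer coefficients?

H_0 ≅ Z.

Take the total order A < B < D < E < F < G < J < L < M on the vertex set. Then K (dimension 1) consists of the simplices:

  0-simplices (9): A, B, D, E, F, G, J, L, M
  1-simplices (12): AL, AM, BJ, BL, DG, DL, EF, EL, FL, GL, JL, LM

so the chain groups are C_0 ≅ Z^9, C_1 ≅ Z^12.

The boundary map ∂_1: C_1 → C_0 maps an edge to its endpoints' difference, ∂[p,q] = q − p. For instance
  ∂DL = L − D.
As a 9×12 matrix over Z this has rank 8, with invariant factors (1,1,1,1,1,1,1,1).

Now H_k = ker ∂_k / im ∂_{k+1}, so:

  H_0: rank C_0 − rank ∂_1 = 9 − 8 = 1, and the invariant factors of ∂_1 are all 1, so H_0 ≅ Z.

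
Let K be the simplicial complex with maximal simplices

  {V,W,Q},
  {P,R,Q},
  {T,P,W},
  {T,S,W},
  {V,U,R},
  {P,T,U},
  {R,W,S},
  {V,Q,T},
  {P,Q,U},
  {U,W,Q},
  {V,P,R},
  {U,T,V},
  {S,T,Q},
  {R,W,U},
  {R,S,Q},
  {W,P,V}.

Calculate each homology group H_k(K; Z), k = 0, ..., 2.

K has 8 vertices, 24 edges, 16 triangles.
rank ∂_0 = 0, rank ∂_1 = 7 ⇒ b_0 = 8 − 0 − 7 = 1; all invariant factors of ∂_1 are 1 so no torsion. So H_0 = Z.
rank ∂_1 = 7, rank ∂_2 = 15 ⇒ b_1 = 24 − 7 − 15 = 2; all invariant factors of ∂_2 are 1 so no torsion. So H_1 = Z^2.
rank ∂_2 = 15, rank ∂_3 = 0 ⇒ b_2 = 16 − 15 − 0 = 1. So H_2 = Z.

H_0 ≅ Z,  H_1 ≅ Z^2,  H_2 ≅ Z.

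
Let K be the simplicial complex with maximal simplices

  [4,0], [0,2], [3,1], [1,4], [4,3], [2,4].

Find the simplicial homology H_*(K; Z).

H_0 ≅ Z,  H_1 ≅ Z^2.

We work with the vertex ordering 0 < 1 < 2 < 3 < 4. The simplices of K, each written with vertices in increasing order, are:

  0-simplices (5): [0], [1], [2], [3], [4]
  1-simplices (6): [0,2], [0,4], [1,3], [1,4], [2,4], [3,4]

giving chain groups C_0 ≅ Z^5, C_1 ≅ Z^6.

The boundary map ∂_1: C_1 → C_0 sends each edge [p,q] (with p < q) to q − p. For instance
  ∂[1,4] = [4] − [1].
The resulting 5×6 matrix has rank 4, and its Smith normal form has invariant factors (1,1,1,1).

From H_k ≅ ker(∂_k) / im(∂_{k+1}) we obtain:

  H_0: rank C_0 − rank ∂_1 = 5 − 4 = 1, and the invariant factors of ∂_1 are all 1, so H_0 ≅ Z.
  H_1: rank ker ∂_1 − rank ∂_2 = (6 − 4) − 0 = 2, and there is no ∂_2, so H_1 ≅ Z^2.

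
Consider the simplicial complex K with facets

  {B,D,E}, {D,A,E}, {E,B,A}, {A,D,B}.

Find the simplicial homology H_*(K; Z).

H_0 ≅ Z,  H_1 = 0,  H_2 ≅ Z.

Take the total order A < B < D < E on the vertex set. Then K (dimension 2) consists of the simplices:

  0-simplices (4): A, B, D, E
  1-simplices (6): AB, AD, AE, BD, BE, DE
  2-simplices (4): ABD, ABE, ADE, BDE

so the chain groups are C_0 ≅ Z^4, C_1 ≅ Z^6, C_2 ≅ Z^4.

The boundary map ∂_1: C_1 → C_0 maps an edge to its endpoints' difference, ∂[p,q] = q − p. For instance
  ∂BE = E − B.
As a 4×6 matrix over Z this has rank 3, with invariant factors (1,1,1).

∂_2: C_2 → C_1 maps a triangle to the signed sum of its edges. For instance
  ∂ABE = BE − AE + AB,
  ∂BDE = DE − BE + BD.
This gives a 6×4 integer matrix of rank 3; reducing to Smith normal form yields diagonal entries (1,1,1).

Reading off H_k = ker ∂_k / im ∂_{k+1}:

  H_0: rank C_0 − rank ∂_1 = 4 − 3 = 1, and the invariant factors of ∂_1 are all 1, so H_0 ≅ Z.
  H_1: rank ker ∂_1 − rank ∂_2 = (6 − 3) − 3 = 0, and the invariant factors of ∂_2 are all 1, so H_1 ≅ 0.
  H_2: rank ker ∂_2 − rank ∂_3 = (4 − 3) − 0 = 1, and there is no ∂_3, so H_2 ≅ Z.

As a check, the Euler characteristic is 4 − 6 + 4 = 2, which agrees with 1 − 0 + 1 = 2.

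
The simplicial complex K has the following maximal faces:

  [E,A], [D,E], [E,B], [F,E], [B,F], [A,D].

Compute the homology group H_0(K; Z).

We work with the vertex ordering A < B < D < E < F. The simplices of K, each written with vertices in increasing order, are:

  0-simplices (5): A, B, D, E, F
  1-simplices (6): AD, AE, BE, BF, DE, EF

so the chain groups are C_0 ≅ Z^5, C_1 ≅ Z^6.

The boundary map ∂_1: C_1 → C_0 maps an edge to its endpoints' difference, ∂[p,q] = q − p.
As a 5×6 matrix over Z this has rank 4, with invariant factors (1,1,1,1).

Reading off H_k = ker ∂_k / im ∂_{k+1}:

  H_0: rank C_0 − rank ∂_1 = 5 − 4 = 1, and the invariant factors of ∂_1 are all 1, so H_0 ≅ Z.

H_0 ≅ Z.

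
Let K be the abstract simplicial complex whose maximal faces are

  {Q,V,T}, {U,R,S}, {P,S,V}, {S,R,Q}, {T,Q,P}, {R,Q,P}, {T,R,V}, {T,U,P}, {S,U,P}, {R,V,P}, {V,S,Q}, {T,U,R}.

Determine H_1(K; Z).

H_1 = Z/2.

Take the total order P < Q < R < S < T < U < V on the vertex set. Then K (dimension 2) consists of the simplices:

  0-simplices (7): P, Q, R, S, T, U, V
  1-simplices (18): PQ, PR, PS, PT, PU, PV, QR, QS, QT, QV, RS, RT, RU, RV, SU, SV, TU, TV
  2-simplices (12): PQR, PQT, PRV, PSU, PSV, PTU, QRS, QSV, QTV, RSU, RTU, RTV

Hence C_0 ≅ Z^7, C_1 ≅ Z^18, C_2 ≅ Z^12.

∂_1: C_1 → C_0 is given by ∂[p,q] = [q] − [p]. For instance
  ∂QR = R − Q.
The 7×18 boundary matrix has rank 6 and Smith normal form diag(1,1,1,1,1,1).

The boundary map ∂_2: C_2 → C_1 acts by ∂[p,q,r] = [q,r] − [p,r] + [p,q]. For instance
  ∂PQT = QT − PT + PQ,
  ∂QRS = RS − QS + QR.
This gives a 18×12 integer matrix of rank 12; reducing to Smith normal form yields diagonal entries (1,1,1,1,1,1,1,1,1,1,1,2).

Reading off H_k = ker ∂_k / im ∂_{k+1}:

  H_1: rank ker ∂_1 − rank ∂_2 = (18 − 6) − 12 = 0, and ∂_2 has invariant factor 2 > 1, so H_1 = Z/2.

(K is a triangulation of the real projective plane RP^2.)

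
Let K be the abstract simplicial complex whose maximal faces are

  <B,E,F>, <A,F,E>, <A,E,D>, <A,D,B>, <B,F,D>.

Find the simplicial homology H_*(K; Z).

K has 5 vertices, 10 edges, 5 triangles.
rank ∂_0 = 0, rank ∂_1 = 4 ⇒ b_0 = 5 − 0 − 4 = 1; all invariant factors of ∂_1 are 1 so no torsion. So H_0 ≅ Z.
rank ∂_1 = 4, rank ∂_2 = 5 ⇒ b_1 = 10 − 4 − 5 = 1; all invariant factors of ∂_2 are 1 so no torsion. So H_1 ≅ Z.
rank ∂_2 = 5, rank ∂_3 = 0 ⇒ b_2 = 5 − 5 − 0 = 0. So H_2 ≅ 0.

H_0 ≅ Z,  H_1 ≅ Z,  H_2 = 0.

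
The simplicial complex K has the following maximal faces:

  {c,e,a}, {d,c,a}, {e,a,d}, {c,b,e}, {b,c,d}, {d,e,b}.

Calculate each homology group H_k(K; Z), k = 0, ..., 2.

H_0 ≅ Z,  H_1 = 0,  H_2 ≅ Z.

Take the total order a < b < c < d < e on the vertex set. Then K (dimension 2) consists of the simplices:

  0-simplices (5): a, b, c, d, e
  1-simplices (9): ac, ad, ae, bc, bd, be, cd, ce, de
  2-simplices (6): acd, ace, ade, bcd, bce, bde

giving chain groups C_0 ≅ Z^5, C_1 ≅ Z^9, C_2 ≅ Z^6.

∂_1: C_1 → C_0 maps an edge to its endpoints' difference, ∂[p,q] = q − p.
The resulting 5×9 matrix has rank 4, and its Smith normal form has invariant factors (1,1,1,1).

The boundary map ∂_2: C_2 → C_1 acts by ∂[p,q,r] = [q,r] − [p,r] + [p,q]. For instance
  ∂ace = ce − ae + ac,
  ∂bcd = cd − bd + bc.
This gives a 9×6 integer matrix of rank 5; reducing to Smith normal form yields diagonal entries (1,1,1,1,1).

From H_k ≅ ker(∂_k) / im(∂_{k+1}) we obtain:

  H_0: rank C_0 − rank ∂_1 = 5 − 4 = 1, and the invariant factors of ∂_1 are all 1, so H_0 = Z.
  H_1: rank ker ∂_1 − rank ∂_2 = (9 − 4) − 5 = 0, and the invariant factors of ∂_2 are all 1, so H_1 = 0.
  H_2: rank ker ∂_2 − rank ∂_3 = (6 − 5) − 0 = 1, and there is no ∂_3, so H_2 = Z.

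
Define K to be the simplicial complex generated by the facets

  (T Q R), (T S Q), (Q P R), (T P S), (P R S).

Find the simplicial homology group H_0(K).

K has 5 vertices, 10 edges, 5 triangles.
rank ∂_0 = 0, rank ∂_1 = 4 ⇒ b_0 = 5 − 0 − 4 = 1; all invariant factors of ∂_1 are 1 so no torsion. So H_0 ≅ Z.

H_0 = Z.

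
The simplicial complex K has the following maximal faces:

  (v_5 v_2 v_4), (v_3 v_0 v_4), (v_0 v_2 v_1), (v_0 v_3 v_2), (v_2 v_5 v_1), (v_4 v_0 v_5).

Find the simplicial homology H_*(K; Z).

H_0 = Z,  H_1 = Z,  H_2 = 0.

Order the vertices as v_0 < v_1 < v_2 < v_3 < v_4 < v_5. Listing each simplex with vertices in this order, K has dimension 2 with simplices:

  0-simplices (6): [v_0], [v_1], [v_2], [v_3], [v_4], [v_5]
  1-simplices (12): [v_0,v_1], [v_0,v_2], [v_0,v_3], [v_0,v_4], [v_0,v_5], [v_1,v_2], [v_1,v_5], [v_2,v_3], [v_2,v_4], [v_2,v_5], [v_3,v_4], [v_4,v_5]
  2-simplices (6): [v_0,v_1,v_2], [v_0,v_2,v_3], [v_0,v_3,v_4], [v_0,v_4,v_5], [v_1,v_2,v_5], [v_2,v_4,v_5]

so the chain groups are C_0 ≅ Z^6, C_1 ≅ Z^12, C_2 ≅ Z^6.

∂_1: C_1 → C_0 sends each edge [p,q] (with p < q) to q − p.
The resulting 6×12 matrix has rank 5, and its Smith normal form has invariant factors (1,1,1,1,1).

∂_2: C_2 → C_1 sends each 2-simplex [p,q,r] to [q,r] − [p,r] + [p,q]. For instance
  ∂[v_2,v_4,v_5] = [v_4,v_5] − [v_2,v_5] + [v_2,v_4],
  ∂[v_0,v_3,v_4] = [v_3,v_4] − [v_0,v_4] + [v_0,v_3].
The 12×6 boundary matrix has rank 6 and Smith normal form diag(1,1,1,1,1,1).

Computing H_k = (kernel of ∂_k) / (image of ∂_{k+1}):

  H_0: rank C_0 − rank ∂_1 = 6 − 5 = 1, and the invariant factors of ∂_1 are all 1, so H_0 = Z.
  H_1: rank ker ∂_1 − rank ∂_2 = (12 − 5) − 6 = 1, and the invariant factors of ∂_2 are all 1, so H_1 = Z.
  H_2: rank ker ∂_2 − rank ∂_3 = (6 − 6) − 0 = 0, and there is no ∂_3, so H_2 = 0.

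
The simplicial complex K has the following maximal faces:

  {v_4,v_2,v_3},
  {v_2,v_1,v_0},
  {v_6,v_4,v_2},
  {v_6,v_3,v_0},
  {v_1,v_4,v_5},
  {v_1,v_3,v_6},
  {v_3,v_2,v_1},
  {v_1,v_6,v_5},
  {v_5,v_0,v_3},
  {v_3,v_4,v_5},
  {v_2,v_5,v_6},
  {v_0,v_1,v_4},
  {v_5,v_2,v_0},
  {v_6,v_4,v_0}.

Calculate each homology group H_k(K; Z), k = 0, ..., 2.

H_0 = Z,  H_1 = Z^2,  H_2 = Z.

K has 7 vertices, 21 edges, 14 triangles.
rank ∂_0 = 0, rank ∂_1 = 6 ⇒ b_0 = 7 − 0 − 6 = 1; all invariant factors of ∂_1 are 1 so no torsion. So H_0 = Z.
rank ∂_1 = 6, rank ∂_2 = 13 ⇒ b_1 = 21 − 6 − 13 = 2; all invariant factors of ∂_2 are 1 so no torsion. So H_1 = Z^2.
rank ∂_2 = 13, rank ∂_3 = 0 ⇒ b_2 = 14 − 13 − 0 = 1. So H_2 = Z.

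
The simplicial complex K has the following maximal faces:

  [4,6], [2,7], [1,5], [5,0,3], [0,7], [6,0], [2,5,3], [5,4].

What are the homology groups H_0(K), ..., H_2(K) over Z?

Order the vertices as 0 < 1 < 2 < 3 < 4 < 5 < 6 < 7. Listing each simplex with vertices in this order, K has dimension 2 with simplices:

  0-simplices (8): [0], [1], [2], [3], [4], [5], [6], [7]
  1-simplices (11): [0,3], [0,5], [0,6], [0,7], [1,5], [2,3], [2,5], [2,7], [3,5], [4,5], [4,6]
  2-simplices (2): [0,3,5], [2,3,5]

so the chain groups are C_0 ≅ Z^8, C_1 ≅ Z^11, C_2 ≅ Z^2.

The boundary map ∂_1: C_1 → C_0 is given by ∂[p,q] = [q] − [p]. For instance
  ∂[0,3] = [3] − [0].
As a 8×11 matrix over Z this has rank 7, with invariant factors (1,1,1,1,1,1,1).

Boundary ∂_2: C_2 → C_1 acts by ∂[p,q,r] = [q,r] − [p,r] + [p,q]. For instance
  ∂[2,3,5] = [3,5] − [2,5] + [2,3],
  ∂[0,3,5] = [3,5] − [0,5] + [0,3].
This gives a 11×2 integer matrix of rank 2; reducing to Smith normal form yields diagonal entries (1,1).

From H_k ≅ ker(∂_k) / im(∂_{k+1}) we obtain:

  H_0: rank C_0 − rank ∂_1 = 8 − 7 = 1, and the invariant factors of ∂_1 are all 1, so H_0 = Z.
  H_1: rank ker ∂_1 − rank ∂_2 = (11 − 7) − 2 = 2, and the invariant factors of ∂_2 are all 1, so H_1 = Z^2.
  H_2: rank ker ∂_2 − rank ∂_3 = (2 − 2) − 0 = 0, and there is no ∂_3, so H_2 = 0.

H_0 ≅ Z,  H_1 ≅ Z^2,  H_2 = 0.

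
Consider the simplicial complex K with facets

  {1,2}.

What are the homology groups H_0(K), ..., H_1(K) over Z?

Take the total order 1 < 2 on the vertex set. Then K (dimension 1) consists of the simplices:

  0-simplices (2): [1], [2]
  1-simplices (1): [1,2]

so the chain groups are C_0 ≅ Z^2, C_1 ≅ Z^1.

The boundary map ∂_1: C_1 → C_0 maps an edge to its endpoints' difference, ∂[p,q] = q − p. For instance
  ∂[1,2] = [2] − [1].
The resulting 2×1 matrix has rank 1, and its Smith normal form has invariant factors (1).

Reading off H_k = ker ∂_k / im ∂_{k+1}:

  H_0: rank C_0 − rank ∂_1 = 2 − 1 = 1, and the invariant factors of ∂_1 are all 1, so H_0 ≅ Z.
  H_1: rank ker ∂_1 − rank ∂_2 = (1 − 1) − 0 = 0, and there is no ∂_2, so H_1 ≅ 0.

As a check, the Euler characteristic is 2 − 1 = 1, which agrees with 1 − 0 = 1.

H_0 = Z,  H_1 = 0.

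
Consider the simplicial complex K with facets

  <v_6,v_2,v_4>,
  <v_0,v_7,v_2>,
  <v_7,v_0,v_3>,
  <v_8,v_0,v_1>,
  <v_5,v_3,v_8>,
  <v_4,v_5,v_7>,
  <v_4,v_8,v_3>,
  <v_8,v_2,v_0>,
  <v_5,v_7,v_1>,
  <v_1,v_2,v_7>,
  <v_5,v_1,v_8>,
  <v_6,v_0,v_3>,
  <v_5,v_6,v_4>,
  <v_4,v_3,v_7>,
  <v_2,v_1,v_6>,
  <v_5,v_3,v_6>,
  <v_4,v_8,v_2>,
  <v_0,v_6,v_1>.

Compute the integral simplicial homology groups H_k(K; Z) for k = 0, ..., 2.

Order the vertices as v_0 < v_1 < v_2 < v_3 < v_4 < v_5 < v_6 < v_7 < v_8. Listing each simplex with vertices in this order, K has dimension 2 with simplices:

  0-simplices (9): [v_0], [v_1], [v_2], [v_3], [v_4], [v_5], [v_6], [v_7], [v_8]
  1-simplices (27): (27 of them)
  2-simplices (18): (18 of them)

so the chain groups are C_0 ≅ Z^9, C_1 ≅ Z^27, C_2 ≅ Z^18.

∂_1: C_1 → C_0 sends each edge [p,q] (with p < q) to q − p. For instance
  ∂[v_1,v_6] = [v_6] − [v_1].
The 9×27 boundary matrix has rank 8 and Smith normal form diag(1,1,1,1,1,1,1,1).

The boundary map ∂_2: C_2 → C_1 maps a triangle to the signed sum of its edges. For instance
  ∂[v_1,v_2,v_6] = [v_2,v_6] − [v_1,v_6] + [v_1,v_2],
  ∂[v_0,v_2,v_8] = [v_2,v_8] − [v_0,v_8] + [v_0,v_2].
The 27×18 boundary matrix has rank 18 and Smith normal form diag(1,1,1,1,1,1,1,1,1,1,1,1,1,1,1,1,1,2).

From H_k ≅ ker(∂_k) / im(∂_{k+1}) we obtain:

  H_0: rank C_0 − rank ∂_1 = 9 − 8 = 1, and the invariant factors of ∂_1 are all 1, so H_0 ≅ Z.
  H_1: rank ker ∂_1 − rank ∂_2 = (27 − 8) − 18 = 1, and ∂_2 has invariant factor 2 > 1, so H_1 ≅ Z ⊕ Z/2.
  H_2: rank ker ∂_2 − rank ∂_3 = (18 − 18) − 0 = 0, and there is no ∂_3, so H_2 ≅ 0.

As a check, the Euler characteristic is 9 − 27 + 18 = 0, which agrees with 1 − 1 + 0 = 0.
(K is a triangulation of the Klein bottle.)

H_0 ≅ Z,  H_1 ≅ Z ⊕ Z/2,  H_2 = 0.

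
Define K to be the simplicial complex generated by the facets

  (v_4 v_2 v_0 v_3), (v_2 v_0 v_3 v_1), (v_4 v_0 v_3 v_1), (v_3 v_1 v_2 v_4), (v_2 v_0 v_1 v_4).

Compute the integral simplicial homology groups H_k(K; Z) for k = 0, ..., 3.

H_0 ≅ Z,  H_1 = 0,  H_2 = 0,  H_3 ≅ Z.

We work with the vertex ordering v_0 < v_1 < v_2 < v_3 < v_4. The simplices of K, each written with vertices in increasing order, are:

  0-simplices (5): [v_0], [v_1], [v_2], [v_3], [v_4]
  1-simplices (10): [v_0,v_1], [v_0,v_2], [v_0,v_3], [v_0,v_4], [v_1,v_2], [v_1,v_3], [v_1,v_4], [v_2,v_3], [v_2,v_4], [v_3,v_4]
  2-simplices (10): [v_0,v_1,v_2], [v_0,v_1,v_3], [v_0,v_1,v_4], [v_0,v_2,v_3], [v_0,v_2,v_4], [v_0,v_3,v_4], [v_1,v_2,v_3], [v_1,v_2,v_4], [v_1,v_3,v_4], [v_2,v_3,v_4]
  3-simplices (5): [v_0,v_1,v_2,v_3], [v_0,v_1,v_2,v_4], [v_0,v_1,v_3,v_4], [v_0,v_2,v_3,v_4], [v_1,v_2,v_3,v_4]

so the chain groups are C_0 ≅ Z^5, C_1 ≅ Z^10, C_2 ≅ Z^10, C_3 ≅ Z^5.

Boundary ∂_1: C_1 → C_0 is given by ∂[p,q] = [q] − [p]. For instance
  ∂[v_2,v_4] = [v_4] − [v_2].
The 5×10 boundary matrix has rank 4 and Smith normal form diag(1,1,1,1).

Boundary ∂_2: C_2 → C_1 sends each 2-simplex [p,q,r] to [q,r] − [p,r] + [p,q]. For instance
  ∂[v_0,v_1,v_4] = [v_1,v_4] − [v_0,v_4] + [v_0,v_1],
  ∂[v_1,v_2,v_4] = [v_2,v_4] − [v_1,v_4] + [v_1,v_2].
As a 10×10 matrix over Z this has rank 6, with invariant factors (1,1,1,1,1,1).

The boundary map ∂_3: C_3 → C_2 sends each 3-simplex σ to the alternating sum Σ_i (−1)^i (σ with its i-th vertex removed). For instance
  ∂[v_0,v_2,v_3,v_4] = [v_2,v_3,v_4] − [v_0,v_3,v_4] + [v_0,v_2,v_4] − [v_0,v_2,v_3],
  ∂[v_0,v_1,v_2,v_3] = [v_1,v_2,v_3] − [v_0,v_2,v_3] + [v_0,v_1,v_3] − [v_0,v_1,v_2].
This gives a 10×5 integer matrix of rank 4; reducing to Smith normal form yields diagonal entries (1,1,1,1).

Now H_k = ker ∂_k / im ∂_{k+1}, so:

  H_0: rank C_0 − rank ∂_1 = 5 − 4 = 1, and the invariant factors of ∂_1 are all 1, so H_0 = Z.
  H_1: rank ker ∂_1 − rank ∂_2 = (10 − 4) − 6 = 0, and the invariant factors of ∂_2 are all 1, so H_1 = 0.
  H_2: rank ker ∂_2 − rank ∂_3 = (10 − 6) − 4 = 0, and the invariant factors of ∂_3 are all 1, so H_2 = 0.
  H_3: rank ker ∂_3 − rank ∂_4 = (5 − 4) − 0 = 1, and there is no ∂_4, so H_3 = Z.

As a check, the Euler characteristic is 5 − 10 + 10 − 5 = 0, which agrees with 1 − 0 + 0 − 1 = 0.
(K is a triangulation of the 3-sphere S^3.)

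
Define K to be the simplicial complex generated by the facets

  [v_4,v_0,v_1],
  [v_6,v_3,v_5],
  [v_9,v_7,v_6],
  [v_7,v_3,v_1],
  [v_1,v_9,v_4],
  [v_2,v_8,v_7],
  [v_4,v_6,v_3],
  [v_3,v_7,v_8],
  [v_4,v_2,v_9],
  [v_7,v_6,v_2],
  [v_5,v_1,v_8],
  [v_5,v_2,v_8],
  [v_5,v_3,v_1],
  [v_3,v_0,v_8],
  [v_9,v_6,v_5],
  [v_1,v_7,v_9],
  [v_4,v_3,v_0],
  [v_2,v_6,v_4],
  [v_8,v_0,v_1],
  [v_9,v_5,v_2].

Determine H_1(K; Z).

H_1 ≅ Z ⊕ Z/2.

K has 10 vertices, 30 edges, 20 triangles.
rank ∂_1 = 9, rank ∂_2 = 20 ⇒ b_1 = 30 − 9 − 20 = 1; ∂_2 has invariant factor(s) [2] giving torsion. So H_1 ≅ Z ⊕ Z/2.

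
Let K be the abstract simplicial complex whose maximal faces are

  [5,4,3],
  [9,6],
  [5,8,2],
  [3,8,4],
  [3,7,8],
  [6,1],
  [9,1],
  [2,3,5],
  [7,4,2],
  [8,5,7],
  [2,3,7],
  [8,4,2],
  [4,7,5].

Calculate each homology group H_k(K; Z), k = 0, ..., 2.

Take the total order 1 < 2 < 3 < 4 < 5 < 6 < 7 < 8 < 9 on the vertex set. Then K (dimension 2) consists of the simplices:

  0-simplices (9): [1], [2], [3], [4], [5], [6], [7], [8], [9]
  1-simplices (18): [1,6], [1,9], [2,3], [2,4], [2,5], [2,7], [2,8], [3,4], [3,5], [3,7], [3,8], [4,5], [4,7], [4,8], [5,7], [5,8], [6,9], [7,8]
  2-simplices (10): [2,3,5], [2,3,7], [2,4,7], [2,4,8], [2,5,8], [3,4,5], [3,4,8], [3,7,8], [4,5,7], [5,7,8]

so the chain groups are C_0 ≅ Z^9, C_1 ≅ Z^18, C_2 ≅ Z^10.

∂_1: C_1 → C_0 is given by ∂[p,q] = [q] − [p]. For instance
  ∂[3,8] = [8] − [3].
The resulting 9×18 matrix has rank 7, and its Smith normal form has invariant factors (1,1,1,1,1,1,1).

Boundary ∂_2: C_2 → C_1 sends each 2-simplex [p,q,r] to [q,r] − [p,r] + [p,q]. For instance
  ∂[3,7,8] = [7,8] − [3,8] + [3,7],
  ∂[2,3,7] = [3,7] − [2,7] + [2,3].
This gives a 18×10 integer matrix of rank 10; reducing to Smith normal form yields diagonal entries (1,1,1,1,1,1,1,1,1,2).

Computing H_k = (kernel of ∂_k) / (image of ∂_{k+1}):

  H_0: rank C_0 − rank ∂_1 = 9 − 7 = 2, and the invariant factors of ∂_1 are all 1, so H_0 ≅ Z^2.
  H_1: rank ker ∂_1 − rank ∂_2 = (18 − 7) − 10 = 1, and ∂_2 has invariant factor 2 > 1, so H_1 ≅ Z ⊕ Z/2.
  H_2: rank ker ∂_2 − rank ∂_3 = (10 − 10) − 0 = 0, and there is no ∂_3, so H_2 ≅ 0.

H_0 = Z^2,  H_1 = Z ⊕ Z/2,  H_2 = 0.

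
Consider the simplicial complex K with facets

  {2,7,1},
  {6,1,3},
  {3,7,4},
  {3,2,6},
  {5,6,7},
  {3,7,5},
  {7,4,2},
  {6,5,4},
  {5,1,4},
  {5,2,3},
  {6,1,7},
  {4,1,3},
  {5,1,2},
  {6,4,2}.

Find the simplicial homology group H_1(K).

Order the vertices as 1 < 2 < 3 < 4 < 5 < 6 < 7. Listing each simplex with vertices in this order, K has dimension 2 with simplices:

  0-simplices (7): [1], [2], [3], [4], [5], [6], [7]
  1-simplices (21): [1,2], [1,3], [1,4], [1,5], [1,6], [1,7], [2,3], [2,4], [2,5], [2,6], [2,7], [3,4], [3,5], [3,6], [3,7], [4,5], [4,6], [4,7], [5,6], [5,7], [6,7]
  2-simplices (14): [1,2,5], [1,2,7], [1,3,4], [1,3,6], [1,4,5], [1,6,7], [2,3,5], [2,3,6], [2,4,6], [2,4,7], [3,4,7], [3,5,7], [4,5,6], [5,6,7]

so the chain groups are C_0 ≅ Z^7, C_1 ≅ Z^21, C_2 ≅ Z^14.

The boundary map ∂_1: C_1 → C_0 sends each edge [p,q] (with p < q) to q − p. For instance
  ∂[1,7] = [7] − [1].
As a 7×21 matrix over Z this has rank 6, with invariant factors (1,1,1,1,1,1).

The boundary map ∂_2: C_2 → C_1 sends each 2-simplex [p,q,r] to [q,r] − [p,r] + [p,q]. For instance
  ∂[5,6,7] = [6,7] − [5,7] + [5,6],
  ∂[1,2,5] = [2,5] − [1,5] + [1,2].
The resulting 21×14 matrix has rank 13, and its Smith normal form has invariant factors (1,1,1,1,1,1,1,1,1,1,1,1,1).

From H_k ≅ ker(∂_k) / im(∂_{k+1}) we obtain:

  H_1: rank ker ∂_1 − rank ∂_2 = (21 − 6) − 13 = 2, and the invariant factors of ∂_2 are all 1, so H_1 = Z^2.

H_1 = Z^2.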